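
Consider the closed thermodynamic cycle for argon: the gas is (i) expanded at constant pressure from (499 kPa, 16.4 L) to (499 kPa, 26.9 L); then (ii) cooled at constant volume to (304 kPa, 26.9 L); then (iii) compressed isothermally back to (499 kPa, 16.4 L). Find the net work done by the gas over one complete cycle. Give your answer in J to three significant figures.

W_net ≈ 1190 J

Leg (i): W = PΔV = (499)(26.9 − 16.4) = 5240 J.
Leg (ii): W = 0.
Leg (iii): W = PᵢVᵢ ln(V_f/Vᵢ) = (8178) ln(16.4/26.9) = -4047 J.
W_net = 5240 − 4047 = 1193 J.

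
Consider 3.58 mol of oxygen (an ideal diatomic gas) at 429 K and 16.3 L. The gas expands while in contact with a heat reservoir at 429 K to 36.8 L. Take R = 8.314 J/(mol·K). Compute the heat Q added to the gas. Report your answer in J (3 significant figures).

Q ≈ 10400 J

Isothermal ⇒ ΔU = 0, so Q = W = nRT ln(V₂/V₁).
Q = (3.58)(8.314)(429) ln(36.8/16.3) = 12769 × 0.8143 = 10398 J.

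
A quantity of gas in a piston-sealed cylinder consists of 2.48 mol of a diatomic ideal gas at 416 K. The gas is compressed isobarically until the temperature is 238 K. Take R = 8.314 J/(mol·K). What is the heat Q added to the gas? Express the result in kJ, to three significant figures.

Isobaric: W = nRΔT = (2.48)(8.314)(-178) = -3670 J.
ΔU = nCᵥΔT with Cᵥ = 5R/2: ΔU = (2.48)(20.79)(-178) = -9175 J.
Q = ΔU + W = -9175 − 3670 = -12845 J.

Q ≈ -12.8 kJ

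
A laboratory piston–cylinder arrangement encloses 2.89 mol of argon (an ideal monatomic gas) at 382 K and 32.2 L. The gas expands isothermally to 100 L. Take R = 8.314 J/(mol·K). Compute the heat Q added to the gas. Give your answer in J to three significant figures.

Isothermal ⇒ ΔU = 0, so Q = W = nRT ln(V₂/V₁).
Q = (2.89)(8.314)(382) ln(100/32.2) = 9178 × 1.133 = 10401 J.

Q ≈ 10400 J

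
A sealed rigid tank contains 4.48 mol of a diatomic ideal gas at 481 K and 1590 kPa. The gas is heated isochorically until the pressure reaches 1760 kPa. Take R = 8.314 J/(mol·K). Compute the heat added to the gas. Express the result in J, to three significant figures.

Constant volume ⇒ W = 0, so Q = ΔU = nCᵥΔT with Cᵥ = 5R/2 = 20.79 J/(mol·K).
At constant V, T₂/T₁ = P₂/P₁ ⇒ ΔT = T₁(P₂/P₁ − 1) = 481·(1760/1590 − 1) = 51.43 K.
ΔU = (4.48)(20.79)(51.43) = 4789 J.

Q ≈ 4790 J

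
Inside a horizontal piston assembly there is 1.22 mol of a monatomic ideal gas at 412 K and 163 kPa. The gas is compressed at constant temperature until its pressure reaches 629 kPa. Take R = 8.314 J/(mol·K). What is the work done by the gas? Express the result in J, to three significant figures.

Isothermal process: W = nRT ln(V₂/V₁) = nRT ln(P₁/P₂).
W = (1.22)(8.314)(412) × ln(163/629)
  = 4179 × ln(0.2591) = 4179 × -1.35
W_by_gas = -5643 J.

W ≈ -5640 J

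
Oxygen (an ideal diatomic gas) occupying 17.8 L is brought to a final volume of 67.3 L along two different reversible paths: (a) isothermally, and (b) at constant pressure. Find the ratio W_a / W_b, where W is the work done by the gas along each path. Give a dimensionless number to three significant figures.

Path (a) isothermal: W = P₁V₁ ln(V₂/V₁) → W_a/(P₁V₁) = 1.33.
Path (b) isobaric: W = P₁(V₂ − V₁) → W_b/(P₁V₁) = 2.781.
W_a / W_b = 1.33 / 2.781 = 0.4782.

W_a / W_b ≈ 0.478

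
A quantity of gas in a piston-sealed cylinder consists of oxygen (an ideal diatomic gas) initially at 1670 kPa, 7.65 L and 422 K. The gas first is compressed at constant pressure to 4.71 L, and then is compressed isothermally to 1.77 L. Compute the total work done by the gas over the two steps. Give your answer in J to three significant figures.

Step 1 (isobaric): W = PΔV = (1670 kPa)(4.71 − 7.65 L) = -4910 J.
After step 1: P = 1670 kPa, V = 4.71 L, T = 259.8 K.
Step 2 (isothermal): W = P₁V₁ ln(V₂/V₁) = (7866) ln(1.77/4.71) = -7698 J.
W_total = -4910 − 7698 = -12608 J.

W_total ≈ -12600 J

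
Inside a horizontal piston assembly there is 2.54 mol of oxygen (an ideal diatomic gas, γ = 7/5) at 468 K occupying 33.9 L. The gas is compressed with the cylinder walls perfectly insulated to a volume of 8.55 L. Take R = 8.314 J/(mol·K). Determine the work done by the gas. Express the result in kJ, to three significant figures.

Adiabatic: TV^(γ−1) = const with γ = 7/5.
T₂ = T₁ (V₁/V₂)^(γ−1) = 468 × (33.9/8.55)^0.4 = 468 × 1.735 = 812 K.
W_by = nCᵥ(T₁ − T₂) = (2.54)(20.79)(468 − 812) = -18159 J.

W ≈ -18.2 kJ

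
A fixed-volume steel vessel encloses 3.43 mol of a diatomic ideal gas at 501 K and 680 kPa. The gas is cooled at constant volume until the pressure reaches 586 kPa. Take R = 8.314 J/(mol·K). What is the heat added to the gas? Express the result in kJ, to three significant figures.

Constant volume ⇒ W = 0, so Q = ΔU = nCᵥΔT with Cᵥ = 5R/2 = 20.79 J/(mol·K).
At constant V, T₂/T₁ = P₂/P₁ ⇒ ΔT = T₁(P₂/P₁ − 1) = 501·(586/680 − 1) = -69.26 K.
ΔU = (3.43)(20.79)(-69.26) = -4937 J.

Q ≈ -4.94 kJ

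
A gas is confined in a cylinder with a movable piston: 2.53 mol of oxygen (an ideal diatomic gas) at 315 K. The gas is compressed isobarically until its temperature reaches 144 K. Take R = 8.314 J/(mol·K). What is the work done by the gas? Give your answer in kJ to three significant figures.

W ≈ -3.60 kJ

Isobaric: W = P ΔV = nR ΔT.
W = (2.53)(8.314)(144 − 315) = -3597 J.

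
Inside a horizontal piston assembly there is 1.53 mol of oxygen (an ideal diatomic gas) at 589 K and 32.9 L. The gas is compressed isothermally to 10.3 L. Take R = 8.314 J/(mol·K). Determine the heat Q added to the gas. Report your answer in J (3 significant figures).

Isothermal ⇒ ΔU = 0, so Q = W = nRT ln(V₂/V₁).
Q = (1.53)(8.314)(589) ln(10.3/32.9) = 7492 × -1.161 = -8701 J.

Q ≈ -8700 J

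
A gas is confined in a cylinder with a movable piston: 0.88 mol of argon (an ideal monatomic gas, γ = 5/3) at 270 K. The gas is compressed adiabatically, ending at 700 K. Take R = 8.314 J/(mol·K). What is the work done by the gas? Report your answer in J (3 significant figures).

W ≈ -4720 J

Adiabatic ⇒ Q = 0, so W_by = −ΔU = nCᵥ(T₁ − T₂).
Cᵥ = 3R/2 = 12.47 J/(mol·K).
W = (0.88)(12.47)(270 − 700) = -4719 J.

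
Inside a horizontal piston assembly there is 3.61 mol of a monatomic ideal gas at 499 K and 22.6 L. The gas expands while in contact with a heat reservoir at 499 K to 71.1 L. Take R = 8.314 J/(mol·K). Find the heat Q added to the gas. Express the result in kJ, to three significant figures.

Isothermal ⇒ ΔU = 0, so Q = W = nRT ln(V₂/V₁).
Q = (3.61)(8.314)(499) ln(71.1/22.6) = 14977 × 1.146 = 17165 J.

Q ≈ 17.2 kJ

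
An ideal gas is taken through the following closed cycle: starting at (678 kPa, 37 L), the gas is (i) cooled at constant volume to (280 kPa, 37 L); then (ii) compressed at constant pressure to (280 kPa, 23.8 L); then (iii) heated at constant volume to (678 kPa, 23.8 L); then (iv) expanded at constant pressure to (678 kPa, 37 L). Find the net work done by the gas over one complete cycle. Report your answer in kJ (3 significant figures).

W_net ≈ 5.25 kJ

Constant-volume legs do no work.
W(ii) = (280)(23.8 − 37) = -3696 J; W(iv) = (678)(37 − 23.8) = 8950 J.
W_net = -3696 + 8950 = 5254 J (the clockwise enclosed area).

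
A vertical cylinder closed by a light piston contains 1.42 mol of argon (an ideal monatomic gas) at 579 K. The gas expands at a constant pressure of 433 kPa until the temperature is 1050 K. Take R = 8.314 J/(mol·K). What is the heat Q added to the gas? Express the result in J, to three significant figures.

Q ≈ 13900 J

Isobaric: W = nRΔT = (1.42)(8.314)(471) = 5561 J.
ΔU = nCᵥΔT with Cᵥ = 3R/2: ΔU = (1.42)(12.47)(471) = 8341 J.
Q = ΔU + W = 8341 + 5561 = 13901 J.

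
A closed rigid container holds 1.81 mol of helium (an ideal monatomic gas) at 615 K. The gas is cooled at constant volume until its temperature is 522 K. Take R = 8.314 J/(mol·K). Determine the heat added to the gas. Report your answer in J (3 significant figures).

Constant volume ⇒ W = 0, so Q = ΔU = nCᵥΔT with Cᵥ = 3R/2 = 12.47 J/(mol·K).
ΔU = (1.81)(12.47)(522 − 615) = -2099 J.

Q ≈ -2100 J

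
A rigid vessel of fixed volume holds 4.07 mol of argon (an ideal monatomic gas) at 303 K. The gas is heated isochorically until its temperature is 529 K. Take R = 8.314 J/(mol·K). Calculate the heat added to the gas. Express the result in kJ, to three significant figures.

Q ≈ 11.5 kJ

Constant volume ⇒ W = 0, so Q = ΔU = nCᵥΔT with Cᵥ = 3R/2 = 12.47 J/(mol·K).
ΔU = (4.07)(12.47)(529 − 303) = 11471 J.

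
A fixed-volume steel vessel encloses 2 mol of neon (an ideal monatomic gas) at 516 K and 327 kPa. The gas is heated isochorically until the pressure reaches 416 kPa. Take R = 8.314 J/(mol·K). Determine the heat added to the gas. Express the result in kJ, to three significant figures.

Constant volume ⇒ W = 0, so Q = ΔU = nCᵥΔT with Cᵥ = 3R/2 = 12.47 J/(mol·K).
At constant V, T₂/T₁ = P₂/P₁ ⇒ ΔT = T₁(P₂/P₁ − 1) = 516·(416/327 − 1) = 140.4 K.
ΔU = (2)(12.47)(140.4) = 3503 J.

Q ≈ 3.50 kJ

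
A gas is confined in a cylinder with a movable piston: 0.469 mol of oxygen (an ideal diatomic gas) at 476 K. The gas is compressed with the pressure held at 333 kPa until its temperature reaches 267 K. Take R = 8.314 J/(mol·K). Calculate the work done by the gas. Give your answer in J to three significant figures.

W ≈ -815 J

Isobaric: W = P ΔV = nR ΔT.
W = (0.469)(8.314)(267 − 476) = -814.9 J.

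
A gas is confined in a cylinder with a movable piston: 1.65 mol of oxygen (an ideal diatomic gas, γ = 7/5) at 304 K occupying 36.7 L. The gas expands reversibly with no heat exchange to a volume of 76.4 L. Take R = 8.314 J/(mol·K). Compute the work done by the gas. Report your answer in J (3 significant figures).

W ≈ 2650 J

Adiabatic: TV^(γ−1) = const with γ = 7/5.
T₂ = T₁ (V₁/V₂)^(γ−1) = 304 × (36.7/76.4)^0.4 = 304 × 0.7458 = 226.7 K.
W_by = nCᵥ(T₁ − T₂) = (1.65)(20.79)(304 − 226.7) = 2650 J.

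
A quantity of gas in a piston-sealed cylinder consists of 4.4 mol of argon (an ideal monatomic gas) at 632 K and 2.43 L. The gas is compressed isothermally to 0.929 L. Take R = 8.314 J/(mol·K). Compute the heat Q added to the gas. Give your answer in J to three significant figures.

Q ≈ -22200 J

Isothermal ⇒ ΔU = 0, so Q = W = nRT ln(V₂/V₁).
Q = (4.4)(8.314)(632) ln(0.929/2.43) = 23120 × -0.9615 = -22230 J.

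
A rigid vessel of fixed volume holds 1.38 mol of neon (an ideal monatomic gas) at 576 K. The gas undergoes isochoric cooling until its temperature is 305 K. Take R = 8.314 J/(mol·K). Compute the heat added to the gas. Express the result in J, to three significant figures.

Q ≈ -4660 J

Constant volume ⇒ W = 0, so Q = ΔU = nCᵥΔT with Cᵥ = 3R/2 = 12.47 J/(mol·K).
ΔU = (1.38)(12.47)(305 − 576) = -4664 J.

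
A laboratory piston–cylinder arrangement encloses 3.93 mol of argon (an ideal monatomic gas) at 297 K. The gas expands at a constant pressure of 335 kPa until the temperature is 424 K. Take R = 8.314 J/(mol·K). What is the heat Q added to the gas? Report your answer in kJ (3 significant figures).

Isobaric: W = nRΔT = (3.93)(8.314)(127) = 4150 J.
ΔU = nCᵥΔT with Cᵥ = 3R/2: ΔU = (3.93)(12.47)(127) = 6224 J.
Q = ΔU + W = 6224 + 4150 = 10374 J.

Q ≈ 10.4 kJ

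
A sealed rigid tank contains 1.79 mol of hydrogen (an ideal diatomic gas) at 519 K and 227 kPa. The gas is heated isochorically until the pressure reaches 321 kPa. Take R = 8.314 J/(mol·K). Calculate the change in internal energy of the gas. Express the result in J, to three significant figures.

ΔU ≈ 8000 J

Constant volume ⇒ W = 0, so Q = ΔU = nCᵥΔT with Cᵥ = 5R/2 = 20.79 J/(mol·K).
At constant V, T₂/T₁ = P₂/P₁ ⇒ ΔT = T₁(P₂/P₁ − 1) = 519·(321/227 − 1) = 214.9 K.
ΔU = (1.79)(20.79)(214.9) = 7996 J.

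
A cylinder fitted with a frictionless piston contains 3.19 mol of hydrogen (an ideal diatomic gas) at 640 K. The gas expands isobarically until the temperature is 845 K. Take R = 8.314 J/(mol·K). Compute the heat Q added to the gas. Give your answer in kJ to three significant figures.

Q ≈ 19.0 kJ

Isobaric: W = nRΔT = (3.19)(8.314)(205) = 5437 J.
ΔU = nCᵥΔT with Cᵥ = 5R/2: ΔU = (3.19)(20.79)(205) = 13592 J.
Q = ΔU + W = 13592 + 5437 = 19029 J.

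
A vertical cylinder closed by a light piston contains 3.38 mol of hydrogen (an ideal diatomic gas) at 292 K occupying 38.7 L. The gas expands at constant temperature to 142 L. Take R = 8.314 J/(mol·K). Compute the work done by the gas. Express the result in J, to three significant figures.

W ≈ 10700 J

Isothermal: W = nRT ln(V₂/V₁).
W = (3.38)(8.314)(292) × ln(142/38.7)
  = 8206 × 1.3
W_by_gas = 10667 J.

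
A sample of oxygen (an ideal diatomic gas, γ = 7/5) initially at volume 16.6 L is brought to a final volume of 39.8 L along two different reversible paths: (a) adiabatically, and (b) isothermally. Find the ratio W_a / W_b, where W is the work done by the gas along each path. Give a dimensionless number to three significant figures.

W_a / W_b ≈ 0.844

Path (a) adiabatic: W = P₁V₁(1 − (V₁/V₂)^(γ−1))/(γ−1) → W_a/(P₁V₁) = 0.7379.
Path (b) isothermal: W = P₁V₁ ln(V₂/V₁) → W_b/(P₁V₁) = 0.8745.
W_a / W_b = 0.7379 / 0.8745 = 0.8438.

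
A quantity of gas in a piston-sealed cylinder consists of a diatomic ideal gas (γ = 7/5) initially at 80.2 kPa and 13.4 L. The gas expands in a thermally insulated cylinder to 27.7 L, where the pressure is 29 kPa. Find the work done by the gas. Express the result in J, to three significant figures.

Adiabatic: W = (P₁V₁ − P₂V₂)/(γ − 1) with γ = 7/5.
P₁V₁ = 1075 J, P₂V₂ = 803.3 J.
W = (1075 − 803.3) / 0.4 = 678.5 J.

W ≈ 678 J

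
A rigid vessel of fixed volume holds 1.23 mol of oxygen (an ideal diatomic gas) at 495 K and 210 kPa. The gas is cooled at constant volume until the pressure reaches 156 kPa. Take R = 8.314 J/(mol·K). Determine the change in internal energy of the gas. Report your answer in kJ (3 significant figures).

Constant volume ⇒ W = 0, so Q = ΔU = nCᵥΔT with Cᵥ = 5R/2 = 20.79 J/(mol·K).
At constant V, T₂/T₁ = P₂/P₁ ⇒ ΔT = T₁(P₂/P₁ − 1) = 495·(156/210 − 1) = -127.3 K.
ΔU = (1.23)(20.79)(-127.3) = -3254 J.

ΔU ≈ -3.25 kJ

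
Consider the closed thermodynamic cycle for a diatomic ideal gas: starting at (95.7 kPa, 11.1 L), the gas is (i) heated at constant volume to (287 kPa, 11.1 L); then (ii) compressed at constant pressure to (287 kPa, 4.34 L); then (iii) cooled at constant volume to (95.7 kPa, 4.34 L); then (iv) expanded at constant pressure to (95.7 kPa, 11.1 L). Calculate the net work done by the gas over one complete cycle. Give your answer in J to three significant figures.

Constant-volume legs do no work.
W(ii) = (287)(4.34 − 11.1) = -1940 J; W(iv) = (95.7)(11.1 − 4.34) = 646.9 J.
W_net = -1940 + 646.9 = -1293 J (the counter-clockwise enclosed area).

W_net ≈ -1290 J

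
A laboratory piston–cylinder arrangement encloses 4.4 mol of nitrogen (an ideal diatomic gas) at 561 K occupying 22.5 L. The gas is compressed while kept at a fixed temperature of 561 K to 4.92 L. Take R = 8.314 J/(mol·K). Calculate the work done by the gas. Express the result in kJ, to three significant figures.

W ≈ -31.2 kJ

Isothermal: W = nRT ln(V₂/V₁).
W = (4.4)(8.314)(561) × ln(4.92/22.5)
  = 20522 × -1.52
W_by_gas = -31198 J.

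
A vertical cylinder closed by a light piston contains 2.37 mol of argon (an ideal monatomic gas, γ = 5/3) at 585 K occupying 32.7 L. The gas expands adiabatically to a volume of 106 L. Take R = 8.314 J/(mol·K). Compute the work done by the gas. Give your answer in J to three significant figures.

Adiabatic: TV^(γ−1) = const with γ = 5/3.
T₂ = T₁ (V₁/V₂)^(γ−1) = 585 × (32.7/106)^0.667 = 585 × 0.4566 = 267.1 K.
W_by = nCᵥ(T₁ − T₂) = (2.37)(12.47)(585 − 267.1) = 9396 J.

W ≈ 9400 J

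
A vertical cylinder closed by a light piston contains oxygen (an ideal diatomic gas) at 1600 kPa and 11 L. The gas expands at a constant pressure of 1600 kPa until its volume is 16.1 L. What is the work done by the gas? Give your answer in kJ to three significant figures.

W ≈ 8.16 kJ

Isobaric: W = P ΔV.
W = (1600 kPa)(16.1 − 11 L) = (1600)(5.1) = 8160 J.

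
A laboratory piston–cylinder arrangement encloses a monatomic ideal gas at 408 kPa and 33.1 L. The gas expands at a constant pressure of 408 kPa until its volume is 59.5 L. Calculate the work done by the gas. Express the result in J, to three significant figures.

Isobaric: W = P ΔV.
W = (408 kPa)(59.5 − 33.1 L) = (408)(26.4) = 10771 J.

W ≈ 10800 J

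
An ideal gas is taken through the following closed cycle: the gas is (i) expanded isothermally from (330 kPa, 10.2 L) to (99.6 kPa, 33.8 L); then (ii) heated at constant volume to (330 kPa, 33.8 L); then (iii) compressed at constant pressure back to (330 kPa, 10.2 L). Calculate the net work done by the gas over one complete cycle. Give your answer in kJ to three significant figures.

W_net ≈ -3.76 kJ

Leg (i): W = PᵢVᵢ ln(V_f/Vᵢ) = (3366) ln(33.8/10.2) = 4033 J.
Leg (ii): W = 0.
Leg (iii): W = PΔV = (330)(10.2 − 33.8) = -7788 J.
W_net = 4033 − 7788 = -3755 J.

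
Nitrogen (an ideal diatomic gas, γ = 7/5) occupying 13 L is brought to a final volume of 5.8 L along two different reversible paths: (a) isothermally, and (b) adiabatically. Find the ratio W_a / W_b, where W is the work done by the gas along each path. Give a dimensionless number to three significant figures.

W_a / W_b ≈ 0.847

Path (a) isothermal: W = P₁V₁ ln(V₂/V₁) → W_a/(P₁V₁) = -0.8071.
Path (b) adiabatic: W = P₁V₁(1 − (V₁/V₂)^(γ−1))/(γ−1) → W_b/(P₁V₁) = -0.9526.
W_a / W_b = -0.8071 / -0.9526 = 0.8473.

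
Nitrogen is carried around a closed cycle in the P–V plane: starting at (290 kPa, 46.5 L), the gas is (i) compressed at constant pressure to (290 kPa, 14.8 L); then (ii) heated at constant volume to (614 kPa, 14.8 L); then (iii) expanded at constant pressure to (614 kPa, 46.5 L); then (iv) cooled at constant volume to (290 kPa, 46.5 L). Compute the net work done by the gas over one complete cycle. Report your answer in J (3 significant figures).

W_net ≈ 10300 J

Constant-volume legs do no work.
W(i) = (290)(14.8 − 46.5) = -9193 J; W(iii) = (614)(46.5 − 14.8) = 19464 J.
W_net = -9193 + 19464 = 10271 J (the clockwise enclosed area).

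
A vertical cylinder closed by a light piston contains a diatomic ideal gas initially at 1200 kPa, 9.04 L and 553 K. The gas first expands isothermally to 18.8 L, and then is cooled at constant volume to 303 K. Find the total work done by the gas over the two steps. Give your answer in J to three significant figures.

Step 1 (isothermal): W = P₁V₁ ln(V₂/V₁) = (10848) ln(18.8/9.04) = 7943 J.
Step 2 (isochoric): W = 0 (constant volume).
W_total = 7943 + 0 = 7943 J.

W_total ≈ 7940 J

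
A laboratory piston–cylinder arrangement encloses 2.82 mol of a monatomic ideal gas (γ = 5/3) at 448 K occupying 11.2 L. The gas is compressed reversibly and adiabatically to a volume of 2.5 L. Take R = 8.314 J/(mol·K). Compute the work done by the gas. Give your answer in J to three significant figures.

W ≈ -27100 J

Adiabatic: TV^(γ−1) = const with γ = 5/3.
T₂ = T₁ (V₁/V₂)^(γ−1) = 448 × (11.2/2.5)^0.667 = 448 × 2.718 = 1217 K.
W_by = nCᵥ(T₁ − T₂) = (2.82)(12.47)(448 − 1217) = -27061 J.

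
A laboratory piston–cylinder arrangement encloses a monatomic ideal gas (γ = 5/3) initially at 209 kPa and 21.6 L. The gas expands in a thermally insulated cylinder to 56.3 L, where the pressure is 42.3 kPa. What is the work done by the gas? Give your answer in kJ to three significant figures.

Adiabatic: W = (P₁V₁ − P₂V₂)/(γ − 1) with γ = 5/3.
P₁V₁ = 4514 J, P₂V₂ = 2381 J.
W = (4514 − 2381) / 0.6667 = 3199 J.

W ≈ 3.20 kJ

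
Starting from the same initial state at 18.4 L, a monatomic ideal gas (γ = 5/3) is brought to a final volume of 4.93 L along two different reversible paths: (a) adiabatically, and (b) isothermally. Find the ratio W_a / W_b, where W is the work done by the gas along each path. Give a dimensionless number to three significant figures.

W_a / W_b ≈ 1.60

Path (a) adiabatic: W = P₁V₁(1 − (V₁/V₂)^(γ−1))/(γ−1) → W_a/(P₁V₁) = -2.109.
Path (b) isothermal: W = P₁V₁ ln(V₂/V₁) → W_b/(P₁V₁) = -1.317.
W_a / W_b = -2.109 / -1.317 = 1.601.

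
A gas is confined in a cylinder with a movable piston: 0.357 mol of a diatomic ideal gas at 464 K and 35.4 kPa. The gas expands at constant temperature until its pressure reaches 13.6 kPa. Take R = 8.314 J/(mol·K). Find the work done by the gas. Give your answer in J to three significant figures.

Isothermal process: W = nRT ln(V₂/V₁) = nRT ln(P₁/P₂).
W = (0.357)(8.314)(464) × ln(35.4/13.6)
  = 1377 × ln(2.603) = 1377 × 0.9566
W_by_gas = 1317 J.

W ≈ 1320 J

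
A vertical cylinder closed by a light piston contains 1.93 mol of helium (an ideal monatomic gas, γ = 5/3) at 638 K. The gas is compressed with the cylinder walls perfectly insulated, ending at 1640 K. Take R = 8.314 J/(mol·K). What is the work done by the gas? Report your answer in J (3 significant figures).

W ≈ -24100 J

Adiabatic ⇒ Q = 0, so W_by = −ΔU = nCᵥ(T₁ − T₂).
Cᵥ = 3R/2 = 12.47 J/(mol·K).
W = (1.93)(12.47)(638 − 1640) = -24117 J.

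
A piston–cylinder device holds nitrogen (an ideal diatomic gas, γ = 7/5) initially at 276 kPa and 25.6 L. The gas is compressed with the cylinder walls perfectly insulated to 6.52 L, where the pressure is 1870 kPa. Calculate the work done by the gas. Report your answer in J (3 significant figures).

Adiabatic: W = (P₁V₁ − P₂V₂)/(γ − 1) with γ = 7/5.
P₁V₁ = 7066 J, P₂V₂ = 12192 J.
W = (7066 − 12192) / 0.4 = -12817 J.

W ≈ -12800 J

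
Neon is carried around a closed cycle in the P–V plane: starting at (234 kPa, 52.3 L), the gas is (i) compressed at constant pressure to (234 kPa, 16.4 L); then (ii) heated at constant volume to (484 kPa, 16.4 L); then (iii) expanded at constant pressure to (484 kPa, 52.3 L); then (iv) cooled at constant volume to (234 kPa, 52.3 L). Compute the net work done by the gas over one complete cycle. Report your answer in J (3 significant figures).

Constant-volume legs do no work.
W(i) = (234)(16.4 − 52.3) = -8401 J; W(iii) = (484)(52.3 − 16.4) = 17376 J.
W_net = -8401 + 17376 = 8975 J (the clockwise enclosed area).

W_net ≈ 8970 J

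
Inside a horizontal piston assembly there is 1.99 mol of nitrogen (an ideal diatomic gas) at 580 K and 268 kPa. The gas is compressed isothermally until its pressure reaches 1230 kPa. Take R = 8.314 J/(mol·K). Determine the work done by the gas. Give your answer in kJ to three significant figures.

Isothermal process: W = nRT ln(V₂/V₁) = nRT ln(P₁/P₂).
W = (1.99)(8.314)(580) × ln(268/1230)
  = 9596 × ln(0.2179) = 9596 × -1.524
W_by_gas = -14622 J.

W ≈ -14.6 kJ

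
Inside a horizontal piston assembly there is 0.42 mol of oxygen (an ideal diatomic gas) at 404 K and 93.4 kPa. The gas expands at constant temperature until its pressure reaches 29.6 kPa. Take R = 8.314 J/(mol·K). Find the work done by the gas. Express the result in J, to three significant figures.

Isothermal process: W = nRT ln(V₂/V₁) = nRT ln(P₁/P₂).
W = (0.42)(8.314)(404) × ln(93.4/29.6)
  = 1411 × ln(3.155) = 1411 × 1.149
W_by_gas = 1621 J.

W ≈ 1620 J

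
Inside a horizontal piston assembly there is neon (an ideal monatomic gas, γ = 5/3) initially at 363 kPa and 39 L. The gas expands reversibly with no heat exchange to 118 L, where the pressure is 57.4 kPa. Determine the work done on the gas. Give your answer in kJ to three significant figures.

W ≈ -11.1 kJ

Adiabatic: W = (P₁V₁ − P₂V₂)/(γ − 1) with γ = 5/3.
P₁V₁ = 14157 J, P₂V₂ = 6773 J.
W = (14157 − 6773) / 0.6667 = 11076 J.
Work on gas = −W_by = -11076 J.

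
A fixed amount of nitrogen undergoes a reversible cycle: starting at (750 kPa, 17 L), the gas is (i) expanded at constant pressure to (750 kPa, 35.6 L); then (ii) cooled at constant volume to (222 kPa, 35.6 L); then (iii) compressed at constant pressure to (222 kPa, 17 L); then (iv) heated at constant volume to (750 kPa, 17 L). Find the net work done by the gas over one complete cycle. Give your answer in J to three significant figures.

W_net ≈ 9820 J

Constant-volume legs do no work.
W(i) = (750)(35.6 − 17) = 13950 J; W(iii) = (222)(17 − 35.6) = -4129 J.
W_net = 13950 − 4129 = 9821 J (the clockwise enclosed area).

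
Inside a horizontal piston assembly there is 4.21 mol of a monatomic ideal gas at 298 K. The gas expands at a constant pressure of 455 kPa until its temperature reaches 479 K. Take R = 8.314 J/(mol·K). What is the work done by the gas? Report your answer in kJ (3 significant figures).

W ≈ 6.34 kJ

Isobaric: W = P ΔV = nR ΔT.
W = (4.21)(8.314)(479 − 298) = 6335 J.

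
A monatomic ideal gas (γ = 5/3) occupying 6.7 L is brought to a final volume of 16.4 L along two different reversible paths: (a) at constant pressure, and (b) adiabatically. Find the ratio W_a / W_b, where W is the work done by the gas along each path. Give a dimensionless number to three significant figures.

W_a / W_b ≈ 2.15

Path (a) isobaric: W = P₁(V₂ − V₁) → W_a/(P₁V₁) = 1.448.
Path (b) adiabatic: W = P₁V₁(1 − (V₁/V₂)^(γ−1))/(γ−1) → W_b/(P₁V₁) = 0.6741.
W_a / W_b = 1.448 / 0.6741 = 2.148.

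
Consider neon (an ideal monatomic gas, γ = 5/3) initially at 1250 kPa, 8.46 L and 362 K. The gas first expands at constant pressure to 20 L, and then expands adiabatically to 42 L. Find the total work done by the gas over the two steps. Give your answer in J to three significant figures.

W_total ≈ 29100 J

Step 1 (isobaric): W = PΔV = (1250 kPa)(20 − 8.46 L) = 14425 J.
After step 1: P = 1250 kPa, V = 20 L, T = 855.8 K.
Step 2 (adiabatic): W = (P₁V₁ − P₂V₂)/(γ−1) = (25000 − 15245)/0.667 = 14633 J.
W_total = 14425 + 14633 = 29058 J.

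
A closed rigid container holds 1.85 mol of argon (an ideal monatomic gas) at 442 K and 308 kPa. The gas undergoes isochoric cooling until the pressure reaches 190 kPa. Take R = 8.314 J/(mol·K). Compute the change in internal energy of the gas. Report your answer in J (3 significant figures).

Constant volume ⇒ W = 0, so Q = ΔU = nCᵥΔT with Cᵥ = 3R/2 = 12.47 J/(mol·K).
At constant V, T₂/T₁ = P₂/P₁ ⇒ ΔT = T₁(P₂/P₁ − 1) = 442·(190/308 − 1) = -169.3 K.
ΔU = (1.85)(12.47)(-169.3) = -3907 J.

ΔU ≈ -3910 J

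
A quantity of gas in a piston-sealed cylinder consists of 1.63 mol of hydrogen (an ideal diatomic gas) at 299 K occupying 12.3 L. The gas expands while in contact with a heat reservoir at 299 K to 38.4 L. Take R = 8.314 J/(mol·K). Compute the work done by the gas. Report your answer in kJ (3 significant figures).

W ≈ 4.61 kJ

Isothermal: W = nRT ln(V₂/V₁).
W = (1.63)(8.314)(299) × ln(38.4/12.3)
  = 4052 × 1.138
W_by_gas = 4613 J.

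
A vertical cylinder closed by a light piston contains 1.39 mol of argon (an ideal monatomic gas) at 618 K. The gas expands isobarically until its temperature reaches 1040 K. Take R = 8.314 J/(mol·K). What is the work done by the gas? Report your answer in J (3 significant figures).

W ≈ 4880 J

Isobaric: W = P ΔV = nR ΔT.
W = (1.39)(8.314)(1040 − 618) = 4877 J.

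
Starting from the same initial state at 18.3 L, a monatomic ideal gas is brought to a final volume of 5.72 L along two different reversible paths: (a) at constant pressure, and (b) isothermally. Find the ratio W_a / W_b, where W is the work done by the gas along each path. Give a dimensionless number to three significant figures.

Path (a) isobaric: W = P₁(V₂ − V₁) → W_a/(P₁V₁) = -0.6874.
Path (b) isothermal: W = P₁V₁ ln(V₂/V₁) → W_b/(P₁V₁) = -1.163.
W_a / W_b = -0.6874 / -1.163 = 0.5911.

W_a / W_b ≈ 0.591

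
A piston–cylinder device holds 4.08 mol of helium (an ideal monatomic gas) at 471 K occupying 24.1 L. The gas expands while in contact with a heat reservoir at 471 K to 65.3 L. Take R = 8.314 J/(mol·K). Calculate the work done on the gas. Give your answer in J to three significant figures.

Isothermal: W = nRT ln(V₂/V₁).
W = (4.08)(8.314)(471) × ln(65.3/24.1)
  = 15977 × 0.9968
W_by_gas = 15925 J; work on gas = −W_by = -15925 J.

W ≈ -15900 J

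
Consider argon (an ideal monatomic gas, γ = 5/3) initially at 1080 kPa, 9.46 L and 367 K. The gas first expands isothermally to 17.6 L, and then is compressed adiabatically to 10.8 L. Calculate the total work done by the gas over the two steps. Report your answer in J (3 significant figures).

Step 1 (isothermal): W = P₁V₁ ln(V₂/V₁) = (10217) ln(17.6/9.46) = 6343 J.
After step 1: P = 580.5 kPa, V = 17.6 L, T = 367 K.
Step 2 (adiabatic): W = (P₁V₁ − P₂V₂)/(γ−1) = (10217 − 14148)/0.667 = -5897 J.
W_total = 6343 − 5897 = 445.5 J.

W_total ≈ 445 J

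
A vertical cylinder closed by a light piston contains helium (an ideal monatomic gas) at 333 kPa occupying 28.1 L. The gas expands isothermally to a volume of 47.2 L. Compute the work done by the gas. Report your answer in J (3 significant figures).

Isothermal: W = nRT ln(V₂/V₁) = P₁V₁ ln(V₂/V₁).
P₁V₁ = (333 kPa)(28.1 L) = 9357 J.
W = 9357 × ln(47.2/28.1) = 9357 × 0.5186
W_by_gas = 4853 J.

W ≈ 4850 J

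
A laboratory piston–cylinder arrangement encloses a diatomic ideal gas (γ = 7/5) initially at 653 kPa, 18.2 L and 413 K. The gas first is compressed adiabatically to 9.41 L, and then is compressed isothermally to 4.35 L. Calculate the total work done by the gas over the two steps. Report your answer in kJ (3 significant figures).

W_total ≈ -20.9 kJ

Step 1 (adiabatic): W = (P₁V₁ − P₂V₂)/(γ−1) = (11885 − 15473)/0.4 = -8971 J.
After step 1: P = 1644 kPa, V = 9.41 L, T = 537.7 K.
Step 2 (isothermal): W = P₁V₁ ln(V₂/V₁) = (15473) ln(4.35/9.41) = -11939 J.
W_total = -8971 − 11939 = -20910 J.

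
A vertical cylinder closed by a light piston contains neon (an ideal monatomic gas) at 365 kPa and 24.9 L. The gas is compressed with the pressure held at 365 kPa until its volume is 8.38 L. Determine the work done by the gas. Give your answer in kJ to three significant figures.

Isobaric: W = P ΔV.
W = (365 kPa)(8.38 − 24.9 L) = (365)(-16.52) = -6030 J.

W ≈ -6.03 kJ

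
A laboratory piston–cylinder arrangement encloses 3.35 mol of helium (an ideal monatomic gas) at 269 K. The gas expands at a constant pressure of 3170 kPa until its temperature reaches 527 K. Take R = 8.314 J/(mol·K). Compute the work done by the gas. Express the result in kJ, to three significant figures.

W ≈ 7.19 kJ

Isobaric: W = P ΔV = nR ΔT.
W = (3.35)(8.314)(527 − 269) = 7186 J.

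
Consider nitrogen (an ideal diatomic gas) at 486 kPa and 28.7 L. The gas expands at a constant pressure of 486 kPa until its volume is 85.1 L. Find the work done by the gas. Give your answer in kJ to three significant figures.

Isobaric: W = P ΔV.
W = (486 kPa)(85.1 − 28.7 L) = (486)(56.4) = 27410 J.

W ≈ 27.4 kJ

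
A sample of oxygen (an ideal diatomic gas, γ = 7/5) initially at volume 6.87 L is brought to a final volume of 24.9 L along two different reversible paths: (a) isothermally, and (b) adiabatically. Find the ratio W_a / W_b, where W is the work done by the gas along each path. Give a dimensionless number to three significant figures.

W_a / W_b ≈ 1.28

Path (a) isothermal: W = P₁V₁ ln(V₂/V₁) → W_a/(P₁V₁) = 1.288.
Path (b) adiabatic: W = P₁V₁(1 − (V₁/V₂)^(γ−1))/(γ−1) → W_b/(P₁V₁) = 1.006.
W_a / W_b = 1.288 / 1.006 = 1.28.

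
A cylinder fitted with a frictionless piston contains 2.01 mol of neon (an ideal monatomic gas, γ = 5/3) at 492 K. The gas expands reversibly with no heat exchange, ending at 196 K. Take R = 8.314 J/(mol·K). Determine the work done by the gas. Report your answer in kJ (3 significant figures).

Adiabatic ⇒ Q = 0, so W_by = −ΔU = nCᵥ(T₁ − T₂).
Cᵥ = 3R/2 = 12.47 J/(mol·K).
W = (2.01)(12.47)(492 − 196) = 7420 J.

W ≈ 7.42 kJ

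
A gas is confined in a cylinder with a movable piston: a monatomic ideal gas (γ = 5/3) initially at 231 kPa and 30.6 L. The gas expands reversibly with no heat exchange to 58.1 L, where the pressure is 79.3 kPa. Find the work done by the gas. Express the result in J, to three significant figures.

W ≈ 3690 J

Adiabatic: W = (P₁V₁ − P₂V₂)/(γ − 1) with γ = 5/3.
P₁V₁ = 7069 J, P₂V₂ = 4607 J.
W = (7069 − 4607) / 0.6667 = 3692 J.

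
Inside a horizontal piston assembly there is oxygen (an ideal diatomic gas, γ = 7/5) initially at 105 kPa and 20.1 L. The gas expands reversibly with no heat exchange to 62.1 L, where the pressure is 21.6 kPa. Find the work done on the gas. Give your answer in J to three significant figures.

Adiabatic: W = (P₁V₁ − P₂V₂)/(γ − 1) with γ = 7/5.
P₁V₁ = 2110 J, P₂V₂ = 1341 J.
W = (2110 − 1341) / 0.4 = 1923 J.
Work on gas = −W_by = -1923 J.

W ≈ -1920 J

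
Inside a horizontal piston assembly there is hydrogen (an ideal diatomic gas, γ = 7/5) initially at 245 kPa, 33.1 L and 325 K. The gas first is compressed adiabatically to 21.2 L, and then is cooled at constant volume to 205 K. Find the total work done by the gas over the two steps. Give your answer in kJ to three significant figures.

Step 1 (adiabatic): W = (P₁V₁ − P₂V₂)/(γ−1) = (8110 − 9691)/0.4 = -3955 J.
Step 2 (isochoric): W = 0 (constant volume).
W_total = -3955 + 0 = -3955 J.

W_total ≈ -3.95 kJ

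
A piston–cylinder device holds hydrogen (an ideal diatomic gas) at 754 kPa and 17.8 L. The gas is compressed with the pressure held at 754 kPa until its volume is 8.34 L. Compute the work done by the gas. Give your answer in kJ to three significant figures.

Isobaric: W = P ΔV.
W = (754 kPa)(8.34 − 17.8 L) = (754)(-9.46) = -7133 J.

W ≈ -7.13 kJ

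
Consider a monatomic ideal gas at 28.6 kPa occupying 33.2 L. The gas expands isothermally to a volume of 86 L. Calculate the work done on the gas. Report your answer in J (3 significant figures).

Isothermal: W = nRT ln(V₂/V₁) = P₁V₁ ln(V₂/V₁).
P₁V₁ = (28.6 kPa)(33.2 L) = 949.5 J.
W = 949.5 × ln(86/33.2) = 949.5 × 0.9518
W_by_gas = 903.8 J; work on gas = −W_by = -903.8 J.

W ≈ -904 J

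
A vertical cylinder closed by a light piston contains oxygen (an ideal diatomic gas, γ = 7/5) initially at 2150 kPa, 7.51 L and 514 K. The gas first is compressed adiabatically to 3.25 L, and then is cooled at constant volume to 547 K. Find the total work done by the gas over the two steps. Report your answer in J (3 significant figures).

W_total ≈ -16100 J

Step 1 (adiabatic): W = (P₁V₁ − P₂V₂)/(γ−1) = (16146 − 22573)/0.4 = -16065 J.
Step 2 (isochoric): W = 0 (constant volume).
W_total = -16065 + 0 = -16065 J.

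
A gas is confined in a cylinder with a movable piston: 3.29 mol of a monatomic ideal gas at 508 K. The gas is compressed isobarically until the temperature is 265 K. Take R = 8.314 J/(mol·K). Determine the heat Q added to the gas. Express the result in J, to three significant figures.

Q ≈ -16600 J

Isobaric: W = nRΔT = (3.29)(8.314)(-243) = -6647 J.
ΔU = nCᵥΔT with Cᵥ = 3R/2: ΔU = (3.29)(12.47)(-243) = -9970 J.
Q = ΔU + W = -9970 − 6647 = -16617 J.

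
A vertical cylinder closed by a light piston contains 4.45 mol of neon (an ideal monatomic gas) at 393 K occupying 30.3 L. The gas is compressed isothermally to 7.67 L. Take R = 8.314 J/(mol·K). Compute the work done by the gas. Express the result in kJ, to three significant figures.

W ≈ -20.0 kJ

Isothermal: W = nRT ln(V₂/V₁).
W = (4.45)(8.314)(393) × ln(7.67/30.3)
  = 14540 × -1.374
W_by_gas = -19975 J.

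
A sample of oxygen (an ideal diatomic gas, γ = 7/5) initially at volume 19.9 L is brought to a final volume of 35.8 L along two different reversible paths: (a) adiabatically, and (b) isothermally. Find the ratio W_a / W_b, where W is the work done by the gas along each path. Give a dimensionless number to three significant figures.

W_a / W_b ≈ 0.891

Path (a) adiabatic: W = P₁V₁(1 − (V₁/V₂)^(γ−1))/(γ−1) → W_a/(P₁V₁) = 0.5234.
Path (b) isothermal: W = P₁V₁ ln(V₂/V₁) → W_b/(P₁V₁) = 0.5872.
W_a / W_b = 0.5234 / 0.5872 = 0.8912.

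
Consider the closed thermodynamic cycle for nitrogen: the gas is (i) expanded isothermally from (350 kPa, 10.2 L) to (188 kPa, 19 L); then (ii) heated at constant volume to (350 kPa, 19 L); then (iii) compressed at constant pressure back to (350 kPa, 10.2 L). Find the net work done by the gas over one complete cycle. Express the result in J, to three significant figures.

Leg (i): W = PᵢVᵢ ln(V_f/Vᵢ) = (3570) ln(19/10.2) = 2221 J.
Leg (ii): W = 0.
Leg (iii): W = PΔV = (350)(10.2 − 19) = -3080 J.
W_net = 2221 − 3080 = -859.3 J.

W_net ≈ -859 J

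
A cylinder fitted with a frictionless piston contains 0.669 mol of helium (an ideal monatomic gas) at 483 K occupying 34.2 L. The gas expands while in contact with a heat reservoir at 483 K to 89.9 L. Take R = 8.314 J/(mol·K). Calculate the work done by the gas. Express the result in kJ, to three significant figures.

Isothermal: W = nRT ln(V₂/V₁).
W = (0.669)(8.314)(483) × ln(89.9/34.2)
  = 2686 × 0.9665
W_by_gas = 2596 J.

W ≈ 2.60 kJ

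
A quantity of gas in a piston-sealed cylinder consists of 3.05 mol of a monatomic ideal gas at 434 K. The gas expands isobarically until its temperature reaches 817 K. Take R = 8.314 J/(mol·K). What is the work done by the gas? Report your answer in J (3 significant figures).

W ≈ 9710 J

Isobaric: W = P ΔV = nR ΔT.
W = (3.05)(8.314)(817 − 434) = 9712 J.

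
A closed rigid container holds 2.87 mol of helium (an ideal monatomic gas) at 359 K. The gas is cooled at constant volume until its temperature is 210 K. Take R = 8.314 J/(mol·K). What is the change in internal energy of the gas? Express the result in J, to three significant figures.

ΔU ≈ -5330 J

Constant volume ⇒ W = 0, so Q = ΔU = nCᵥΔT with Cᵥ = 3R/2 = 12.47 J/(mol·K).
ΔU = (2.87)(12.47)(210 − 359) = -5333 J.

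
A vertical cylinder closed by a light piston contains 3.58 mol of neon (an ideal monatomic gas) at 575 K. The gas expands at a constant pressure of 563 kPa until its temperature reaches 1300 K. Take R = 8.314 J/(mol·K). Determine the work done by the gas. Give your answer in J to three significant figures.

Isobaric: W = P ΔV = nR ΔT.
W = (3.58)(8.314)(1300 − 575) = 21579 J.

W ≈ 21600 J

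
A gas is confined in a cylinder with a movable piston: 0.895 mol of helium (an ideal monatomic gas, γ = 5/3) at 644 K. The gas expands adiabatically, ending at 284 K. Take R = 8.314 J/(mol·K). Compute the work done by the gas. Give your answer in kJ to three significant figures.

W ≈ 4.02 kJ

Adiabatic ⇒ Q = 0, so W_by = −ΔU = nCᵥ(T₁ − T₂).
Cᵥ = 3R/2 = 12.47 J/(mol·K).
W = (0.895)(12.47)(644 − 284) = 4018 J.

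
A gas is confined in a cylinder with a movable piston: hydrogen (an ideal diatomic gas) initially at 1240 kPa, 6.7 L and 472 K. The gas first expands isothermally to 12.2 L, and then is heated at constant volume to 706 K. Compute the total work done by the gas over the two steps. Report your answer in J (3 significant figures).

Step 1 (isothermal): W = P₁V₁ ln(V₂/V₁) = (8308) ln(12.2/6.7) = 4979 J.
Step 2 (isochoric): W = 0 (constant volume).
W_total = 4979 + 0 = 4979 J.

W_total ≈ 4980 J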